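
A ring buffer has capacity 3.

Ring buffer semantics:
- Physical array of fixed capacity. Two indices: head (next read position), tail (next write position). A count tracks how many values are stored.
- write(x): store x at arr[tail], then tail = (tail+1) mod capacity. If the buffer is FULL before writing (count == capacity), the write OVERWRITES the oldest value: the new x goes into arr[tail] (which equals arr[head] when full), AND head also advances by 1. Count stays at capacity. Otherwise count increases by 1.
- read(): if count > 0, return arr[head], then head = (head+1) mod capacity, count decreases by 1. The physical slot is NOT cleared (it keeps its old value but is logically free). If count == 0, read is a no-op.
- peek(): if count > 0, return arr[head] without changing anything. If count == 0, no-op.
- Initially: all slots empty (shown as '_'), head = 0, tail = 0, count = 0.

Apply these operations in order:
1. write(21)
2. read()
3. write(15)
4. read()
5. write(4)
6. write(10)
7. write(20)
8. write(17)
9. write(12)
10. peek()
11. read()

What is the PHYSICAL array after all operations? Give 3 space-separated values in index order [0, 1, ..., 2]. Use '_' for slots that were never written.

After op 1 (write(21)): arr=[21 _ _] head=0 tail=1 count=1
After op 2 (read()): arr=[21 _ _] head=1 tail=1 count=0
After op 3 (write(15)): arr=[21 15 _] head=1 tail=2 count=1
After op 4 (read()): arr=[21 15 _] head=2 tail=2 count=0
After op 5 (write(4)): arr=[21 15 4] head=2 tail=0 count=1
After op 6 (write(10)): arr=[10 15 4] head=2 tail=1 count=2
After op 7 (write(20)): arr=[10 20 4] head=2 tail=2 count=3
After op 8 (write(17)): arr=[10 20 17] head=0 tail=0 count=3
After op 9 (write(12)): arr=[12 20 17] head=1 tail=1 count=3
After op 10 (peek()): arr=[12 20 17] head=1 tail=1 count=3
After op 11 (read()): arr=[12 20 17] head=2 tail=1 count=2

Answer: 12 20 17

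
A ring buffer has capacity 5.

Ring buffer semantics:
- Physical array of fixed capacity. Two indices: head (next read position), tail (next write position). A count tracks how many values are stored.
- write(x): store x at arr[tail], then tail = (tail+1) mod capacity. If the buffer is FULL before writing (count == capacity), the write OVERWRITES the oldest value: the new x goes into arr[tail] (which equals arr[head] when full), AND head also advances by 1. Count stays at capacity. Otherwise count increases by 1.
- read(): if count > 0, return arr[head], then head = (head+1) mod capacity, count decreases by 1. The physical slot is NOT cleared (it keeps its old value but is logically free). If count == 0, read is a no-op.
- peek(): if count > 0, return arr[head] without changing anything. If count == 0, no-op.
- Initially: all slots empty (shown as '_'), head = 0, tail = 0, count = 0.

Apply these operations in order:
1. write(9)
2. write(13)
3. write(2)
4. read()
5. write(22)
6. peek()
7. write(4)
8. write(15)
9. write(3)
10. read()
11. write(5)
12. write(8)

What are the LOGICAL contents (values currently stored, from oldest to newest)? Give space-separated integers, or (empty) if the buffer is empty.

Answer: 4 15 3 5 8

Derivation:
After op 1 (write(9)): arr=[9 _ _ _ _] head=0 tail=1 count=1
After op 2 (write(13)): arr=[9 13 _ _ _] head=0 tail=2 count=2
After op 3 (write(2)): arr=[9 13 2 _ _] head=0 tail=3 count=3
After op 4 (read()): arr=[9 13 2 _ _] head=1 tail=3 count=2
After op 5 (write(22)): arr=[9 13 2 22 _] head=1 tail=4 count=3
After op 6 (peek()): arr=[9 13 2 22 _] head=1 tail=4 count=3
After op 7 (write(4)): arr=[9 13 2 22 4] head=1 tail=0 count=4
After op 8 (write(15)): arr=[15 13 2 22 4] head=1 tail=1 count=5
After op 9 (write(3)): arr=[15 3 2 22 4] head=2 tail=2 count=5
After op 10 (read()): arr=[15 3 2 22 4] head=3 tail=2 count=4
After op 11 (write(5)): arr=[15 3 5 22 4] head=3 tail=3 count=5
After op 12 (write(8)): arr=[15 3 5 8 4] head=4 tail=4 count=5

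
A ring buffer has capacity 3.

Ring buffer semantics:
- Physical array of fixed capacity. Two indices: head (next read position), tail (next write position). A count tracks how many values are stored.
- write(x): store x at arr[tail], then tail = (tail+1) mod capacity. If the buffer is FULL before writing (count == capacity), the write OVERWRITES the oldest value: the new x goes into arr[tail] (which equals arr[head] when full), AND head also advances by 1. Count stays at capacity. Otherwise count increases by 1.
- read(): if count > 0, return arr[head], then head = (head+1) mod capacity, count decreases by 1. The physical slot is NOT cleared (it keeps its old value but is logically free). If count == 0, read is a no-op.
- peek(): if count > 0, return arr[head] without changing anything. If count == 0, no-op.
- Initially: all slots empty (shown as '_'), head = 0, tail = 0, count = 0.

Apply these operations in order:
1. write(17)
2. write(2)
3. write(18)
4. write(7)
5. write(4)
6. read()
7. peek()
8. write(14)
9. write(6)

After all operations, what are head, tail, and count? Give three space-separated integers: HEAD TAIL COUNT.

Answer: 1 1 3

Derivation:
After op 1 (write(17)): arr=[17 _ _] head=0 tail=1 count=1
After op 2 (write(2)): arr=[17 2 _] head=0 tail=2 count=2
After op 3 (write(18)): arr=[17 2 18] head=0 tail=0 count=3
After op 4 (write(7)): arr=[7 2 18] head=1 tail=1 count=3
After op 5 (write(4)): arr=[7 4 18] head=2 tail=2 count=3
After op 6 (read()): arr=[7 4 18] head=0 tail=2 count=2
After op 7 (peek()): arr=[7 4 18] head=0 tail=2 count=2
After op 8 (write(14)): arr=[7 4 14] head=0 tail=0 count=3
After op 9 (write(6)): arr=[6 4 14] head=1 tail=1 count=3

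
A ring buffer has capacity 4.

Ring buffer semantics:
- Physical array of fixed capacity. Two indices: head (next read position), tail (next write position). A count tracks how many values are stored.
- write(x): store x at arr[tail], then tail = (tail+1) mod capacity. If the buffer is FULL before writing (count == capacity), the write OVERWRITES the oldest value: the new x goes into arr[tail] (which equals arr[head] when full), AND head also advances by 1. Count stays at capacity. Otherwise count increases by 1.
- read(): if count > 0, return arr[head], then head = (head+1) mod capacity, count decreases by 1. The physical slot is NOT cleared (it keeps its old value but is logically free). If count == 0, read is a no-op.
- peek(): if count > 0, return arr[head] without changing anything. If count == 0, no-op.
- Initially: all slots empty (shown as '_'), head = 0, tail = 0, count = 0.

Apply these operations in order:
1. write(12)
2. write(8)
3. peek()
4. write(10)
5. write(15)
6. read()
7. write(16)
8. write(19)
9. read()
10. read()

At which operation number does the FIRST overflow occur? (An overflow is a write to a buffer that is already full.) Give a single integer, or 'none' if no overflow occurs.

Answer: 8

Derivation:
After op 1 (write(12)): arr=[12 _ _ _] head=0 tail=1 count=1
After op 2 (write(8)): arr=[12 8 _ _] head=0 tail=2 count=2
After op 3 (peek()): arr=[12 8 _ _] head=0 tail=2 count=2
After op 4 (write(10)): arr=[12 8 10 _] head=0 tail=3 count=3
After op 5 (write(15)): arr=[12 8 10 15] head=0 tail=0 count=4
After op 6 (read()): arr=[12 8 10 15] head=1 tail=0 count=3
After op 7 (write(16)): arr=[16 8 10 15] head=1 tail=1 count=4
After op 8 (write(19)): arr=[16 19 10 15] head=2 tail=2 count=4
After op 9 (read()): arr=[16 19 10 15] head=3 tail=2 count=3
After op 10 (read()): arr=[16 19 10 15] head=0 tail=2 count=2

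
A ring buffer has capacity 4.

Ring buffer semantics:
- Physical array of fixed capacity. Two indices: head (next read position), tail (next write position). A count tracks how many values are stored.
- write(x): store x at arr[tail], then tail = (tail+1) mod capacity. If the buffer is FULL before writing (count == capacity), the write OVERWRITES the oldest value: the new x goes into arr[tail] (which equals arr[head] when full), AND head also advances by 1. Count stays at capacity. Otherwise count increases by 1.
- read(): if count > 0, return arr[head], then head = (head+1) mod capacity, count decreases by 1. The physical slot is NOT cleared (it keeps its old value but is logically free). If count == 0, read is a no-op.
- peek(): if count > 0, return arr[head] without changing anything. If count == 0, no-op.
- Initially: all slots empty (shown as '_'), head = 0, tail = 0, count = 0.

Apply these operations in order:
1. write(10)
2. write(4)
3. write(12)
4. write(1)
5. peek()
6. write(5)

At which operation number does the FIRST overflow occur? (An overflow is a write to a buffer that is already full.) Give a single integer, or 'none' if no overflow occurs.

After op 1 (write(10)): arr=[10 _ _ _] head=0 tail=1 count=1
After op 2 (write(4)): arr=[10 4 _ _] head=0 tail=2 count=2
After op 3 (write(12)): arr=[10 4 12 _] head=0 tail=3 count=3
After op 4 (write(1)): arr=[10 4 12 1] head=0 tail=0 count=4
After op 5 (peek()): arr=[10 4 12 1] head=0 tail=0 count=4
After op 6 (write(5)): arr=[5 4 12 1] head=1 tail=1 count=4

Answer: 6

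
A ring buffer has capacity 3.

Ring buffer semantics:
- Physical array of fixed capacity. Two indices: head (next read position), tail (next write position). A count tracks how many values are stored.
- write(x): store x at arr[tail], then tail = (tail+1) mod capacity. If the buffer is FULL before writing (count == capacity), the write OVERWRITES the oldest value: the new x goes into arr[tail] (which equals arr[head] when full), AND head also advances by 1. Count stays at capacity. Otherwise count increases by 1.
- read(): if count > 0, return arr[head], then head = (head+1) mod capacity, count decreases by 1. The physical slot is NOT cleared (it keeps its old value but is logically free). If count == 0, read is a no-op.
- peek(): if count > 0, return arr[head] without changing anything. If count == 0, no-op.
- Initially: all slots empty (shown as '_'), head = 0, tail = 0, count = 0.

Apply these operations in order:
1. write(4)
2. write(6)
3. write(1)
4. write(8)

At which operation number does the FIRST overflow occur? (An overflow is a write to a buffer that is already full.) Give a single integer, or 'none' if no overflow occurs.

Answer: 4

Derivation:
After op 1 (write(4)): arr=[4 _ _] head=0 tail=1 count=1
After op 2 (write(6)): arr=[4 6 _] head=0 tail=2 count=2
After op 3 (write(1)): arr=[4 6 1] head=0 tail=0 count=3
After op 4 (write(8)): arr=[8 6 1] head=1 tail=1 count=3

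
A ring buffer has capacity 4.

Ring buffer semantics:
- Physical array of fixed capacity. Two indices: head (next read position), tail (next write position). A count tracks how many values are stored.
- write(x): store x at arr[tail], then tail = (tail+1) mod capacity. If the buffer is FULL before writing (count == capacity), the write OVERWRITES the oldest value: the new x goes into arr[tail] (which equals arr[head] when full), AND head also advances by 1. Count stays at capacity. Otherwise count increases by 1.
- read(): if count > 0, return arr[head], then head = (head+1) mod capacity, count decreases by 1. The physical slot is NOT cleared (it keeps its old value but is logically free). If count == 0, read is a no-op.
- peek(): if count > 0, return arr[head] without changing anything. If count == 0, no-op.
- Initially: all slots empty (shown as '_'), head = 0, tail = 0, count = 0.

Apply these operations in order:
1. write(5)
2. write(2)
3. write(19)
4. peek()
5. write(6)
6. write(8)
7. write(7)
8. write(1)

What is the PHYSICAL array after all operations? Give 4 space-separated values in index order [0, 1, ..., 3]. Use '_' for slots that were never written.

After op 1 (write(5)): arr=[5 _ _ _] head=0 tail=1 count=1
After op 2 (write(2)): arr=[5 2 _ _] head=0 tail=2 count=2
After op 3 (write(19)): arr=[5 2 19 _] head=0 tail=3 count=3
After op 4 (peek()): arr=[5 2 19 _] head=0 tail=3 count=3
After op 5 (write(6)): arr=[5 2 19 6] head=0 tail=0 count=4
After op 6 (write(8)): arr=[8 2 19 6] head=1 tail=1 count=4
After op 7 (write(7)): arr=[8 7 19 6] head=2 tail=2 count=4
After op 8 (write(1)): arr=[8 7 1 6] head=3 tail=3 count=4

Answer: 8 7 1 6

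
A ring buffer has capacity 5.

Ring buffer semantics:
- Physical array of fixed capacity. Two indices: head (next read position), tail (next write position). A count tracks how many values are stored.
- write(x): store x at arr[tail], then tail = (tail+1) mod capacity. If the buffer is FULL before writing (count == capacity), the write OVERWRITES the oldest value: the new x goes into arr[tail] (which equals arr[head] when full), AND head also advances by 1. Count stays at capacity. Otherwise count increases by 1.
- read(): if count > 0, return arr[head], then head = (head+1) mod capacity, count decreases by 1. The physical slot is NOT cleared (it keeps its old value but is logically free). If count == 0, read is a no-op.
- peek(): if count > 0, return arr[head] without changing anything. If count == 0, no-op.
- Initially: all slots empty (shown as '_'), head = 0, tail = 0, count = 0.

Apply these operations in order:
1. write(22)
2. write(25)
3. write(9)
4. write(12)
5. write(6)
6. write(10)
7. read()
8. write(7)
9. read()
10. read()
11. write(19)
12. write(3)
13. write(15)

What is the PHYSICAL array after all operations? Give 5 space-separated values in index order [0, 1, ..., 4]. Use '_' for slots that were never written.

Answer: 10 7 19 3 15

Derivation:
After op 1 (write(22)): arr=[22 _ _ _ _] head=0 tail=1 count=1
After op 2 (write(25)): arr=[22 25 _ _ _] head=0 tail=2 count=2
After op 3 (write(9)): arr=[22 25 9 _ _] head=0 tail=3 count=3
After op 4 (write(12)): arr=[22 25 9 12 _] head=0 tail=4 count=4
After op 5 (write(6)): arr=[22 25 9 12 6] head=0 tail=0 count=5
After op 6 (write(10)): arr=[10 25 9 12 6] head=1 tail=1 count=5
After op 7 (read()): arr=[10 25 9 12 6] head=2 tail=1 count=4
After op 8 (write(7)): arr=[10 7 9 12 6] head=2 tail=2 count=5
After op 9 (read()): arr=[10 7 9 12 6] head=3 tail=2 count=4
After op 10 (read()): arr=[10 7 9 12 6] head=4 tail=2 count=3
After op 11 (write(19)): arr=[10 7 19 12 6] head=4 tail=3 count=4
After op 12 (write(3)): arr=[10 7 19 3 6] head=4 tail=4 count=5
After op 13 (write(15)): arr=[10 7 19 3 15] head=0 tail=0 count=5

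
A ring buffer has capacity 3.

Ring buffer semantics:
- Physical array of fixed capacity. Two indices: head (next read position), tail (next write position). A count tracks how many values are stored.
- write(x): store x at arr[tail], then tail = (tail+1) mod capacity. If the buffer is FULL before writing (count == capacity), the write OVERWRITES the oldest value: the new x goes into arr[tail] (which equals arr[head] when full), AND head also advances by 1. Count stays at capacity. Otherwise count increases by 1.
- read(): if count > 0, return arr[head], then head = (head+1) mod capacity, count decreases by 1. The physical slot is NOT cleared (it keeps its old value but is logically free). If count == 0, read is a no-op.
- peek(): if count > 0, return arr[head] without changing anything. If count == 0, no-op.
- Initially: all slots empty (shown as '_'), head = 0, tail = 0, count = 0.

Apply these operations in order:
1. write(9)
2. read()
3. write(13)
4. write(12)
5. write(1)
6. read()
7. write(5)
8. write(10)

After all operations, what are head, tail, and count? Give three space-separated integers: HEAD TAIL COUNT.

After op 1 (write(9)): arr=[9 _ _] head=0 tail=1 count=1
After op 2 (read()): arr=[9 _ _] head=1 tail=1 count=0
After op 3 (write(13)): arr=[9 13 _] head=1 tail=2 count=1
After op 4 (write(12)): arr=[9 13 12] head=1 tail=0 count=2
After op 5 (write(1)): arr=[1 13 12] head=1 tail=1 count=3
After op 6 (read()): arr=[1 13 12] head=2 tail=1 count=2
After op 7 (write(5)): arr=[1 5 12] head=2 tail=2 count=3
After op 8 (write(10)): arr=[1 5 10] head=0 tail=0 count=3

Answer: 0 0 3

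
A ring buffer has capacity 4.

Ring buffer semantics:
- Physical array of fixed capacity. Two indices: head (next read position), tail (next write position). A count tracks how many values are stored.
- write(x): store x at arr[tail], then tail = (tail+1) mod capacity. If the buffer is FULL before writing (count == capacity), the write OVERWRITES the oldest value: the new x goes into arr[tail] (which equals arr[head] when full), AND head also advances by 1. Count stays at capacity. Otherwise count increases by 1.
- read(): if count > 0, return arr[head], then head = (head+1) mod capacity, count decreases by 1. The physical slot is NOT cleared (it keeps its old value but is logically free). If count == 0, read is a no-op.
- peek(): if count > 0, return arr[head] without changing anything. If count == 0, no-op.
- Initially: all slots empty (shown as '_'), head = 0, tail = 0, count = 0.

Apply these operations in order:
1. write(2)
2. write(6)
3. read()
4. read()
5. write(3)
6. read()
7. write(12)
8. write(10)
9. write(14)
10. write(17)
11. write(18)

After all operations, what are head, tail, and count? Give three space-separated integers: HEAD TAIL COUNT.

Answer: 0 0 4

Derivation:
After op 1 (write(2)): arr=[2 _ _ _] head=0 tail=1 count=1
After op 2 (write(6)): arr=[2 6 _ _] head=0 tail=2 count=2
After op 3 (read()): arr=[2 6 _ _] head=1 tail=2 count=1
After op 4 (read()): arr=[2 6 _ _] head=2 tail=2 count=0
After op 5 (write(3)): arr=[2 6 3 _] head=2 tail=3 count=1
After op 6 (read()): arr=[2 6 3 _] head=3 tail=3 count=0
After op 7 (write(12)): arr=[2 6 3 12] head=3 tail=0 count=1
After op 8 (write(10)): arr=[10 6 3 12] head=3 tail=1 count=2
After op 9 (write(14)): arr=[10 14 3 12] head=3 tail=2 count=3
After op 10 (write(17)): arr=[10 14 17 12] head=3 tail=3 count=4
After op 11 (write(18)): arr=[10 14 17 18] head=0 tail=0 count=4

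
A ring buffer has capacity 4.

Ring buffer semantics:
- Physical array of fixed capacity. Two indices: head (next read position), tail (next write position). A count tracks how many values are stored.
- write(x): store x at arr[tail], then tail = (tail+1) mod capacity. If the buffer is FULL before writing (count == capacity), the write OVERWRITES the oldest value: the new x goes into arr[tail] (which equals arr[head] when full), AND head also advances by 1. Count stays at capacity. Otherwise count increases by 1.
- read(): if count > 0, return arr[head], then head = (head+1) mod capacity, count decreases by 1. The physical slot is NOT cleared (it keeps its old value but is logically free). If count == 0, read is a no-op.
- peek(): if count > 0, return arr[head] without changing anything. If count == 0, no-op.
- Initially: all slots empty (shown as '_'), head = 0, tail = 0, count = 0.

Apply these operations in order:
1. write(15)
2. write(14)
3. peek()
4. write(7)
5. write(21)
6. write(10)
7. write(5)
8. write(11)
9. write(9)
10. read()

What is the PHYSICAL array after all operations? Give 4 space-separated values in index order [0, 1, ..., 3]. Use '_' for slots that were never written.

Answer: 10 5 11 9

Derivation:
After op 1 (write(15)): arr=[15 _ _ _] head=0 tail=1 count=1
After op 2 (write(14)): arr=[15 14 _ _] head=0 tail=2 count=2
After op 3 (peek()): arr=[15 14 _ _] head=0 tail=2 count=2
After op 4 (write(7)): arr=[15 14 7 _] head=0 tail=3 count=3
After op 5 (write(21)): arr=[15 14 7 21] head=0 tail=0 count=4
After op 6 (write(10)): arr=[10 14 7 21] head=1 tail=1 count=4
After op 7 (write(5)): arr=[10 5 7 21] head=2 tail=2 count=4
After op 8 (write(11)): arr=[10 5 11 21] head=3 tail=3 count=4
After op 9 (write(9)): arr=[10 5 11 9] head=0 tail=0 count=4
After op 10 (read()): arr=[10 5 11 9] head=1 tail=0 count=3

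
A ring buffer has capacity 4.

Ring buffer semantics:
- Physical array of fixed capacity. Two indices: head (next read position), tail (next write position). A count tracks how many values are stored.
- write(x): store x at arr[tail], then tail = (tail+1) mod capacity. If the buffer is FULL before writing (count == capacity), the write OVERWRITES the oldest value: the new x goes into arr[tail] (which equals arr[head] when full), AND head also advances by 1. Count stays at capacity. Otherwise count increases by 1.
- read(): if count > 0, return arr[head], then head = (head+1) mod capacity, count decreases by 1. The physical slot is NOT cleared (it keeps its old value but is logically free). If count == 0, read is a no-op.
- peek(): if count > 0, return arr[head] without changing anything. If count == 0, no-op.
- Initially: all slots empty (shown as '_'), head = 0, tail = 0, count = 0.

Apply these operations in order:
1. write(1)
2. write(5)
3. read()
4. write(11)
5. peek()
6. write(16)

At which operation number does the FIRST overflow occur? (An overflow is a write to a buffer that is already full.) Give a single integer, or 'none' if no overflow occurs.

After op 1 (write(1)): arr=[1 _ _ _] head=0 tail=1 count=1
After op 2 (write(5)): arr=[1 5 _ _] head=0 tail=2 count=2
After op 3 (read()): arr=[1 5 _ _] head=1 tail=2 count=1
After op 4 (write(11)): arr=[1 5 11 _] head=1 tail=3 count=2
After op 5 (peek()): arr=[1 5 11 _] head=1 tail=3 count=2
After op 6 (write(16)): arr=[1 5 11 16] head=1 tail=0 count=3

Answer: none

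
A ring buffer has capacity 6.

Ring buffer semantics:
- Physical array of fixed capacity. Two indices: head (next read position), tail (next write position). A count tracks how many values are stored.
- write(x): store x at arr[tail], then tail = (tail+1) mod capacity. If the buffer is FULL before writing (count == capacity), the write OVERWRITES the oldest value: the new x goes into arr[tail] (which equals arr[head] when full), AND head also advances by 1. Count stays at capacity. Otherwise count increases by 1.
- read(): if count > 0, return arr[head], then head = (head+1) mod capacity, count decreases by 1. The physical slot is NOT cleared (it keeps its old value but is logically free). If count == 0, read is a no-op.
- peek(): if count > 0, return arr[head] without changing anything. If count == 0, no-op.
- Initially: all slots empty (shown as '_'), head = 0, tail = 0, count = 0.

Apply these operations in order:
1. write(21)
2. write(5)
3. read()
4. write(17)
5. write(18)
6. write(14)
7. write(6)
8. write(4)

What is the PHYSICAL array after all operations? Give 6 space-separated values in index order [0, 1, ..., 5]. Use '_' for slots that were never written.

Answer: 4 5 17 18 14 6

Derivation:
After op 1 (write(21)): arr=[21 _ _ _ _ _] head=0 tail=1 count=1
After op 2 (write(5)): arr=[21 5 _ _ _ _] head=0 tail=2 count=2
After op 3 (read()): arr=[21 5 _ _ _ _] head=1 tail=2 count=1
After op 4 (write(17)): arr=[21 5 17 _ _ _] head=1 tail=3 count=2
After op 5 (write(18)): arr=[21 5 17 18 _ _] head=1 tail=4 count=3
After op 6 (write(14)): arr=[21 5 17 18 14 _] head=1 tail=5 count=4
After op 7 (write(6)): arr=[21 5 17 18 14 6] head=1 tail=0 count=5
After op 8 (write(4)): arr=[4 5 17 18 14 6] head=1 tail=1 count=6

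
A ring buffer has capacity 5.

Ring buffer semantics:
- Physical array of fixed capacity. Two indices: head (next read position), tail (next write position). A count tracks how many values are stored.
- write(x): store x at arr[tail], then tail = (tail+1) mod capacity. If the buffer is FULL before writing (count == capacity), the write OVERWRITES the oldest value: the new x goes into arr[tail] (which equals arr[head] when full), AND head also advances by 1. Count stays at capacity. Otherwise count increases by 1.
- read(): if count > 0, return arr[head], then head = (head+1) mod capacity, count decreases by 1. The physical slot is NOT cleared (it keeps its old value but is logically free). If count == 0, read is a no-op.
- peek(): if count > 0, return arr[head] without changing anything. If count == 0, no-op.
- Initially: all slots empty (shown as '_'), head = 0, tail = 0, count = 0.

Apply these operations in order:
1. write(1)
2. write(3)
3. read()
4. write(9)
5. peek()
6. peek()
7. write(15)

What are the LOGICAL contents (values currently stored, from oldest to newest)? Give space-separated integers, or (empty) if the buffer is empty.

After op 1 (write(1)): arr=[1 _ _ _ _] head=0 tail=1 count=1
After op 2 (write(3)): arr=[1 3 _ _ _] head=0 tail=2 count=2
After op 3 (read()): arr=[1 3 _ _ _] head=1 tail=2 count=1
After op 4 (write(9)): arr=[1 3 9 _ _] head=1 tail=3 count=2
After op 5 (peek()): arr=[1 3 9 _ _] head=1 tail=3 count=2
After op 6 (peek()): arr=[1 3 9 _ _] head=1 tail=3 count=2
After op 7 (write(15)): arr=[1 3 9 15 _] head=1 tail=4 count=3

Answer: 3 9 15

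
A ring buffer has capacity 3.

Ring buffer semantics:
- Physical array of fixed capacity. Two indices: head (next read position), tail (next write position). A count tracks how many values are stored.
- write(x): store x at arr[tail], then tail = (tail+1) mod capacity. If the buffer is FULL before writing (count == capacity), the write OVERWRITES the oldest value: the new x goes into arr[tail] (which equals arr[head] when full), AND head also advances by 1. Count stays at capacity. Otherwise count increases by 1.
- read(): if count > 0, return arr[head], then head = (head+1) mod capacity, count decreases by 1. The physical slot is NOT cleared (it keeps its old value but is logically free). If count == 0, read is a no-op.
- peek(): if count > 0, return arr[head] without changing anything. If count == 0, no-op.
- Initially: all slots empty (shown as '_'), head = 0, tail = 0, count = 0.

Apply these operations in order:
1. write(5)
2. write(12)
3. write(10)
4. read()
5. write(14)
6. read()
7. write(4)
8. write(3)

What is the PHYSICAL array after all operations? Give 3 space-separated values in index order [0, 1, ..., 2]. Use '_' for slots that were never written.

After op 1 (write(5)): arr=[5 _ _] head=0 tail=1 count=1
After op 2 (write(12)): arr=[5 12 _] head=0 tail=2 count=2
After op 3 (write(10)): arr=[5 12 10] head=0 tail=0 count=3
After op 4 (read()): arr=[5 12 10] head=1 tail=0 count=2
After op 5 (write(14)): arr=[14 12 10] head=1 tail=1 count=3
After op 6 (read()): arr=[14 12 10] head=2 tail=1 count=2
After op 7 (write(4)): arr=[14 4 10] head=2 tail=2 count=3
After op 8 (write(3)): arr=[14 4 3] head=0 tail=0 count=3

Answer: 14 4 3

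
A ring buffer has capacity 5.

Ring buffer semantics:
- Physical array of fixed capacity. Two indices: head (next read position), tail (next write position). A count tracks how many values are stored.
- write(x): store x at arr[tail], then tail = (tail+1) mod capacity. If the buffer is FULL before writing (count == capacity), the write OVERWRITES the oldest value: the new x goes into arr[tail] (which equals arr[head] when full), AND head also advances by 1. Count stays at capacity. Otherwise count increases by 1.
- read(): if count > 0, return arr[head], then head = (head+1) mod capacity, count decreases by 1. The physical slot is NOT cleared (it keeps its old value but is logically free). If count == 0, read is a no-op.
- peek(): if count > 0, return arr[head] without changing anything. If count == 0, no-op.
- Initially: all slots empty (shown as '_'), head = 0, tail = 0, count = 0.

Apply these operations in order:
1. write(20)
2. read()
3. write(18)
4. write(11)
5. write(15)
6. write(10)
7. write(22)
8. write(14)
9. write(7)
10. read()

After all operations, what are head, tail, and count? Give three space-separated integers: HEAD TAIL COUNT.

After op 1 (write(20)): arr=[20 _ _ _ _] head=0 tail=1 count=1
After op 2 (read()): arr=[20 _ _ _ _] head=1 tail=1 count=0
After op 3 (write(18)): arr=[20 18 _ _ _] head=1 tail=2 count=1
After op 4 (write(11)): arr=[20 18 11 _ _] head=1 tail=3 count=2
After op 5 (write(15)): arr=[20 18 11 15 _] head=1 tail=4 count=3
After op 6 (write(10)): arr=[20 18 11 15 10] head=1 tail=0 count=4
After op 7 (write(22)): arr=[22 18 11 15 10] head=1 tail=1 count=5
After op 8 (write(14)): arr=[22 14 11 15 10] head=2 tail=2 count=5
After op 9 (write(7)): arr=[22 14 7 15 10] head=3 tail=3 count=5
After op 10 (read()): arr=[22 14 7 15 10] head=4 tail=3 count=4

Answer: 4 3 4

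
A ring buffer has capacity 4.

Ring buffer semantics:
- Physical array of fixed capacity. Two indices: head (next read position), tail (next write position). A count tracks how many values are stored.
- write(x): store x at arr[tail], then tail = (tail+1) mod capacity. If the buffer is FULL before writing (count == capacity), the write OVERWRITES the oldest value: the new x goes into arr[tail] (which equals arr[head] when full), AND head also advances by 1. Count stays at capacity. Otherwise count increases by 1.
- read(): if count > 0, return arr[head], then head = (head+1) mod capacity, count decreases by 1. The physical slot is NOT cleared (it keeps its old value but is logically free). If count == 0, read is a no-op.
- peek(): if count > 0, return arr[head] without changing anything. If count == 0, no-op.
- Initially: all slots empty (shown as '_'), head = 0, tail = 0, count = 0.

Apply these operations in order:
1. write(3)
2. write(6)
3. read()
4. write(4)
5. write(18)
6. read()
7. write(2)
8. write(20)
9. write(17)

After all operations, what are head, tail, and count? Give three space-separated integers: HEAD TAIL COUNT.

Answer: 3 3 4

Derivation:
After op 1 (write(3)): arr=[3 _ _ _] head=0 tail=1 count=1
After op 2 (write(6)): arr=[3 6 _ _] head=0 tail=2 count=2
After op 3 (read()): arr=[3 6 _ _] head=1 tail=2 count=1
After op 4 (write(4)): arr=[3 6 4 _] head=1 tail=3 count=2
After op 5 (write(18)): arr=[3 6 4 18] head=1 tail=0 count=3
After op 6 (read()): arr=[3 6 4 18] head=2 tail=0 count=2
After op 7 (write(2)): arr=[2 6 4 18] head=2 tail=1 count=3
After op 8 (write(20)): arr=[2 20 4 18] head=2 tail=2 count=4
After op 9 (write(17)): arr=[2 20 17 18] head=3 tail=3 count=4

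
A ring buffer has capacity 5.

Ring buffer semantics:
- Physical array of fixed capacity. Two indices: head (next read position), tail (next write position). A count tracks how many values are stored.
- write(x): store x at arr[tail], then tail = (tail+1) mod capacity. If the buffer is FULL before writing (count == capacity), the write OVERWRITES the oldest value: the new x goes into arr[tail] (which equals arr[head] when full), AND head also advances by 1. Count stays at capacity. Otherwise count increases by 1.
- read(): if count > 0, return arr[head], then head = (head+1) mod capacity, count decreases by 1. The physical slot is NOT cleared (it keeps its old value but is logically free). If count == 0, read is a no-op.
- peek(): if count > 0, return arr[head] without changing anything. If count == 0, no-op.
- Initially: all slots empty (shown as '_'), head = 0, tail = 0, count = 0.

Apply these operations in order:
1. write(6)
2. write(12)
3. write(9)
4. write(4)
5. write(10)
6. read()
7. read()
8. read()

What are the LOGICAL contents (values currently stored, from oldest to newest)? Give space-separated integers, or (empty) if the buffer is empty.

Answer: 4 10

Derivation:
After op 1 (write(6)): arr=[6 _ _ _ _] head=0 tail=1 count=1
After op 2 (write(12)): arr=[6 12 _ _ _] head=0 tail=2 count=2
After op 3 (write(9)): arr=[6 12 9 _ _] head=0 tail=3 count=3
After op 4 (write(4)): arr=[6 12 9 4 _] head=0 tail=4 count=4
After op 5 (write(10)): arr=[6 12 9 4 10] head=0 tail=0 count=5
After op 6 (read()): arr=[6 12 9 4 10] head=1 tail=0 count=4
After op 7 (read()): arr=[6 12 9 4 10] head=2 tail=0 count=3
After op 8 (read()): arr=[6 12 9 4 10] head=3 tail=0 count=2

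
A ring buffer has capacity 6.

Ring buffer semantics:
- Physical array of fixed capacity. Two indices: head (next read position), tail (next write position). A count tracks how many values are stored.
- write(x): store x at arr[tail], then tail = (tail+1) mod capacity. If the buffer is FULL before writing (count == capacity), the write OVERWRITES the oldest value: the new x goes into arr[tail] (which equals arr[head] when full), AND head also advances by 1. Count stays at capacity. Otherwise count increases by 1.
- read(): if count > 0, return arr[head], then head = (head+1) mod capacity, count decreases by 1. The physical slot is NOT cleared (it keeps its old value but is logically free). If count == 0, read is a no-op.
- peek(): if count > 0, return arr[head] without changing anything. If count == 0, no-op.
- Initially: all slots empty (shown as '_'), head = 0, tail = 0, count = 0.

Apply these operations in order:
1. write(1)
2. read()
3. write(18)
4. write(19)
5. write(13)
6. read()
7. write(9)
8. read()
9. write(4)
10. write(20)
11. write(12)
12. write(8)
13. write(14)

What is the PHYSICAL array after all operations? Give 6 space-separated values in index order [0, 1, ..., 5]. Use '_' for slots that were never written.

After op 1 (write(1)): arr=[1 _ _ _ _ _] head=0 tail=1 count=1
After op 2 (read()): arr=[1 _ _ _ _ _] head=1 tail=1 count=0
After op 3 (write(18)): arr=[1 18 _ _ _ _] head=1 tail=2 count=1
After op 4 (write(19)): arr=[1 18 19 _ _ _] head=1 tail=3 count=2
After op 5 (write(13)): arr=[1 18 19 13 _ _] head=1 tail=4 count=3
After op 6 (read()): arr=[1 18 19 13 _ _] head=2 tail=4 count=2
After op 7 (write(9)): arr=[1 18 19 13 9 _] head=2 tail=5 count=3
After op 8 (read()): arr=[1 18 19 13 9 _] head=3 tail=5 count=2
After op 9 (write(4)): arr=[1 18 19 13 9 4] head=3 tail=0 count=3
After op 10 (write(20)): arr=[20 18 19 13 9 4] head=3 tail=1 count=4
After op 11 (write(12)): arr=[20 12 19 13 9 4] head=3 tail=2 count=5
After op 12 (write(8)): arr=[20 12 8 13 9 4] head=3 tail=3 count=6
After op 13 (write(14)): arr=[20 12 8 14 9 4] head=4 tail=4 count=6

Answer: 20 12 8 14 9 4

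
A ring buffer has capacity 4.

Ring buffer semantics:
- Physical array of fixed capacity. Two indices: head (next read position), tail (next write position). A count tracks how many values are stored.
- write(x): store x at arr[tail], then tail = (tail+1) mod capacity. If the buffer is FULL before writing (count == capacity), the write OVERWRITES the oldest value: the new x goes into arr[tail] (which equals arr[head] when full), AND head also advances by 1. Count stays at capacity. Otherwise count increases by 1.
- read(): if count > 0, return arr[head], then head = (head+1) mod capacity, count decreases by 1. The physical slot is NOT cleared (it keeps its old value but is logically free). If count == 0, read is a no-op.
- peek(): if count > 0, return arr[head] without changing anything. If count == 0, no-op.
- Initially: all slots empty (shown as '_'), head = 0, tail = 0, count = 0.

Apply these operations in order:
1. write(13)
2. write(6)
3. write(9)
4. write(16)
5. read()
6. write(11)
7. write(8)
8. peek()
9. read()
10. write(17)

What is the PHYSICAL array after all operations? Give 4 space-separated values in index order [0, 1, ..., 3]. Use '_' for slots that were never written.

After op 1 (write(13)): arr=[13 _ _ _] head=0 tail=1 count=1
After op 2 (write(6)): arr=[13 6 _ _] head=0 tail=2 count=2
After op 3 (write(9)): arr=[13 6 9 _] head=0 tail=3 count=3
After op 4 (write(16)): arr=[13 6 9 16] head=0 tail=0 count=4
After op 5 (read()): arr=[13 6 9 16] head=1 tail=0 count=3
After op 6 (write(11)): arr=[11 6 9 16] head=1 tail=1 count=4
After op 7 (write(8)): arr=[11 8 9 16] head=2 tail=2 count=4
After op 8 (peek()): arr=[11 8 9 16] head=2 tail=2 count=4
After op 9 (read()): arr=[11 8 9 16] head=3 tail=2 count=3
After op 10 (write(17)): arr=[11 8 17 16] head=3 tail=3 count=4

Answer: 11 8 17 16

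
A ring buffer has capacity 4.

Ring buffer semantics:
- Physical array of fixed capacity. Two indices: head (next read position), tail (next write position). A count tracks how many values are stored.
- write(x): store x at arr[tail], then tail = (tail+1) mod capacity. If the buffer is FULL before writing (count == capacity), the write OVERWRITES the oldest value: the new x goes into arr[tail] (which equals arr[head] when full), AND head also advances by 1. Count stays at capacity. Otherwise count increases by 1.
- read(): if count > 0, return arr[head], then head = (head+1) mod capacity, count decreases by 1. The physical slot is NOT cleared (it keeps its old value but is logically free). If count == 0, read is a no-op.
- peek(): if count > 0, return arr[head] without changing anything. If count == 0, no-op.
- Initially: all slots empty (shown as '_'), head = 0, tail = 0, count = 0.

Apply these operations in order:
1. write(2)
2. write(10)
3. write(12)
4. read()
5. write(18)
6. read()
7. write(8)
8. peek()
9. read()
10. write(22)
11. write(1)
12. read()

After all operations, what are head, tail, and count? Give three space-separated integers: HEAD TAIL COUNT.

After op 1 (write(2)): arr=[2 _ _ _] head=0 tail=1 count=1
After op 2 (write(10)): arr=[2 10 _ _] head=0 tail=2 count=2
After op 3 (write(12)): arr=[2 10 12 _] head=0 tail=3 count=3
After op 4 (read()): arr=[2 10 12 _] head=1 tail=3 count=2
After op 5 (write(18)): arr=[2 10 12 18] head=1 tail=0 count=3
After op 6 (read()): arr=[2 10 12 18] head=2 tail=0 count=2
After op 7 (write(8)): arr=[8 10 12 18] head=2 tail=1 count=3
After op 8 (peek()): arr=[8 10 12 18] head=2 tail=1 count=3
After op 9 (read()): arr=[8 10 12 18] head=3 tail=1 count=2
After op 10 (write(22)): arr=[8 22 12 18] head=3 tail=2 count=3
After op 11 (write(1)): arr=[8 22 1 18] head=3 tail=3 count=4
After op 12 (read()): arr=[8 22 1 18] head=0 tail=3 count=3

Answer: 0 3 3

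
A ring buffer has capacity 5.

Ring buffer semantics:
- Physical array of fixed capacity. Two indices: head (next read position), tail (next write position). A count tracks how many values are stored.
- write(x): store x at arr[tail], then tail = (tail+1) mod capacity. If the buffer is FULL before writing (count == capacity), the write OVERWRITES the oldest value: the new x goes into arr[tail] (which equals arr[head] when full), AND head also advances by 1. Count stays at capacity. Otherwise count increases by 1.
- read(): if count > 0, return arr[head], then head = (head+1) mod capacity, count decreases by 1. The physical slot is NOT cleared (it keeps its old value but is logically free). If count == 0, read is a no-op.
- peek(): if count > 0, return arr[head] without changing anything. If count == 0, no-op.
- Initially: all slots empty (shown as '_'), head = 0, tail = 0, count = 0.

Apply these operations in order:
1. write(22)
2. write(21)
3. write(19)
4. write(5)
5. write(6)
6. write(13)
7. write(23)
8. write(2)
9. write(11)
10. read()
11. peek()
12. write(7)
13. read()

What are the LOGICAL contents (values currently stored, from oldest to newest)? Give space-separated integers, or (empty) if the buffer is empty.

Answer: 23 2 11 7

Derivation:
After op 1 (write(22)): arr=[22 _ _ _ _] head=0 tail=1 count=1
After op 2 (write(21)): arr=[22 21 _ _ _] head=0 tail=2 count=2
After op 3 (write(19)): arr=[22 21 19 _ _] head=0 tail=3 count=3
After op 4 (write(5)): arr=[22 21 19 5 _] head=0 tail=4 count=4
After op 5 (write(6)): arr=[22 21 19 5 6] head=0 tail=0 count=5
After op 6 (write(13)): arr=[13 21 19 5 6] head=1 tail=1 count=5
After op 7 (write(23)): arr=[13 23 19 5 6] head=2 tail=2 count=5
After op 8 (write(2)): arr=[13 23 2 5 6] head=3 tail=3 count=5
After op 9 (write(11)): arr=[13 23 2 11 6] head=4 tail=4 count=5
After op 10 (read()): arr=[13 23 2 11 6] head=0 tail=4 count=4
After op 11 (peek()): arr=[13 23 2 11 6] head=0 tail=4 count=4
After op 12 (write(7)): arr=[13 23 2 11 7] head=0 tail=0 count=5
After op 13 (read()): arr=[13 23 2 11 7] head=1 tail=0 count=4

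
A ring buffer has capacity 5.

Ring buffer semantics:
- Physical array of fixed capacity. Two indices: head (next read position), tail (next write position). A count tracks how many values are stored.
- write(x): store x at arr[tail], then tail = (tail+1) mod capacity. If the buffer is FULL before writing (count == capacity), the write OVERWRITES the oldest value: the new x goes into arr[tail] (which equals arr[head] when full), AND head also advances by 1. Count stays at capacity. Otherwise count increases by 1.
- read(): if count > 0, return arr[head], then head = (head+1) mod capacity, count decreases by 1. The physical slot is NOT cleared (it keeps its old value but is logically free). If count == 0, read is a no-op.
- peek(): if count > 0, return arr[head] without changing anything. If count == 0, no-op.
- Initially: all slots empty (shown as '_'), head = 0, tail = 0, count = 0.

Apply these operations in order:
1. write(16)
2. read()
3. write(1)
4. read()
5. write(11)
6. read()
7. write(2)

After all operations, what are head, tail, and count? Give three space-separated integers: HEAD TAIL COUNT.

After op 1 (write(16)): arr=[16 _ _ _ _] head=0 tail=1 count=1
After op 2 (read()): arr=[16 _ _ _ _] head=1 tail=1 count=0
After op 3 (write(1)): arr=[16 1 _ _ _] head=1 tail=2 count=1
After op 4 (read()): arr=[16 1 _ _ _] head=2 tail=2 count=0
After op 5 (write(11)): arr=[16 1 11 _ _] head=2 tail=3 count=1
After op 6 (read()): arr=[16 1 11 _ _] head=3 tail=3 count=0
After op 7 (write(2)): arr=[16 1 11 2 _] head=3 tail=4 count=1

Answer: 3 4 1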